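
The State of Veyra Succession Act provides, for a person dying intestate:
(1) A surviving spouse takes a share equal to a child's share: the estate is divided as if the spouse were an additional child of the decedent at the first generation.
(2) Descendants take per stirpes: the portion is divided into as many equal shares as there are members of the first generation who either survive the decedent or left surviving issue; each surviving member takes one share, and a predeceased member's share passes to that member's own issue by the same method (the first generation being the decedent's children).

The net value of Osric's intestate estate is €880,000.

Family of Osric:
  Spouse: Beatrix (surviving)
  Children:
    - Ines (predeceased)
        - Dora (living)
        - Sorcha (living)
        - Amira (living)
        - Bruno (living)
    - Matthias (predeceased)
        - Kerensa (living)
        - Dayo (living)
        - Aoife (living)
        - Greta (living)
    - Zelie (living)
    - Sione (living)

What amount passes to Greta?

Greta receives €44,000.

The spouse counts as an additional share at the children's level, so there are 5 primary shares of €176,000. Beatrix takes one such share (€176,000).
The children's combined portion (€704,000) is divided into 4 shares of €176,000: Zelie and Sione each take €176,000; Ines's €176,000 share passes to Ines's issue; Matthias's €176,000 share passes to Matthias's issue.
Ines's share (€176,000) is divided into 4 shares of €44,000: Dora, Sorcha, Amira, and Bruno each take €44,000.
Matthias's share (€176,000) is divided into 4 shares of €44,000: Kerensa, Dayo, Aoife, and Greta each take €44,000.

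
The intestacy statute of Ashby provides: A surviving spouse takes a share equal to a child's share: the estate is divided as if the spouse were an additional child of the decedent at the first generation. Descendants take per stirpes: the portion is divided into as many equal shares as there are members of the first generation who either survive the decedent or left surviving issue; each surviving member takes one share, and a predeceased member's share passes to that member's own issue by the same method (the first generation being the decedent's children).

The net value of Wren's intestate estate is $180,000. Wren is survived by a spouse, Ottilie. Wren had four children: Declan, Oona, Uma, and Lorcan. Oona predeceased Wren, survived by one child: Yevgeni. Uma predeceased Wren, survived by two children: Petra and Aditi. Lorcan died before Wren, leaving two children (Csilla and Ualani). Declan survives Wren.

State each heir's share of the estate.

Ottilie: $36,000; Declan: $36,000; Yevgeni: $36,000; Petra: $18,000; Aditi: $18,000; Csilla: $18,000; Ualani: $18,000

The spouse counts as an additional share at the children's level, so there are 5 primary shares of $36,000. Ottilie takes one such share ($36,000).
The children's combined portion ($144,000) is divided into 4 shares of $36,000: Declan takes $36,000; Oona's $36,000 share passes to Oona's issue; Uma's $36,000 share passes to Uma's issue; Lorcan's $36,000 share passes to Lorcan's issue.
Oona's share ($36,000) passes entirely to Yevgeni.
Uma's share ($36,000) is divided into 2 shares of $18,000: Petra and Aditi each take $18,000.
Lorcan's share ($36,000) is divided into 2 shares of $18,000: Csilla and Ualani each take $18,000.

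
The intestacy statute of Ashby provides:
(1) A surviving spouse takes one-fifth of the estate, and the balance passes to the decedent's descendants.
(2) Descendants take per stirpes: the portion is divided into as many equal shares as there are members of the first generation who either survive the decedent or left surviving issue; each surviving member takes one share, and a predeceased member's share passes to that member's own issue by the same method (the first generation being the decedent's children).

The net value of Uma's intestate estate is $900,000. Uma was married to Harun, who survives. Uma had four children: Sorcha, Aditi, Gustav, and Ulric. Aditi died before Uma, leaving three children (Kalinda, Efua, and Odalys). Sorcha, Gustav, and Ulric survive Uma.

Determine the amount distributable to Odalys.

Harun takes one-fifth of $900,000 = $180,000. The remaining $720,000 passes to the descendants.
The descendants' portion ($720,000) is divided into 4 shares of $180,000: Sorcha, Gustav, and Ulric each take $180,000; Aditi's $180,000 share passes to Aditi's issue.
Aditi's share ($180,000) is divided into 3 shares of $60,000: Kalinda, Efua, and Odalys each take $60,000.

Odalys receives $60,000.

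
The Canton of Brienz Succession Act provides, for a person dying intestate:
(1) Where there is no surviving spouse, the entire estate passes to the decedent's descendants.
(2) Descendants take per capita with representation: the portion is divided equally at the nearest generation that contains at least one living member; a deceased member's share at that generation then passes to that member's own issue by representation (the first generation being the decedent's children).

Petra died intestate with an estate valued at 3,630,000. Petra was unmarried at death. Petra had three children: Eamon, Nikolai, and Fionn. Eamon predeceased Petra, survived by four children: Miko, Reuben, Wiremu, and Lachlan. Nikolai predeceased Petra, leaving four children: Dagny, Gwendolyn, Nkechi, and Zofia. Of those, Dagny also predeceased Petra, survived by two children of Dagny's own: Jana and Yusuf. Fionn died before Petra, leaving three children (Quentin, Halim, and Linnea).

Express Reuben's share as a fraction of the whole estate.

Reuben receives 1/11 of the estate.

The entire 3,630,000 passes to the descendants.
No child survives, so the initial division is made at the grandchildren's generation.
That amount (3,630,000) is divided into 11 shares of 330,000: Miko, Reuben, Wiremu, Lachlan, Gwendolyn, Nkechi, Zofia, Quentin, Halim, and Linnea each take 330,000; Dagny's 330,000 share passes to Dagny's issue.
Dagny's share (330,000) is divided into 2 shares of 165,000: Jana and Yusuf each take 165,000.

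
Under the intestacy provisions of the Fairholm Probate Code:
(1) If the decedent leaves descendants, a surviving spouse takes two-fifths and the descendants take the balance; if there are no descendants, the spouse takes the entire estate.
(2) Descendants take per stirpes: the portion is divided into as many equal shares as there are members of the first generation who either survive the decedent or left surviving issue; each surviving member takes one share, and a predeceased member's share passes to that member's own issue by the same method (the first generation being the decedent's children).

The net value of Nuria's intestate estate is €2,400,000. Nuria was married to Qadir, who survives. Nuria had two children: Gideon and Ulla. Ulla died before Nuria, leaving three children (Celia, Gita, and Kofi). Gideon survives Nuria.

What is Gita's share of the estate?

Qadir takes two-fifths of €2,400,000 = €960,000. The remaining €1,440,000 passes to the descendants.
The descendants' portion (€1,440,000) is divided into 2 shares of €720,000: Gideon takes €720,000; Ulla's €720,000 share passes to Ulla's issue.
Ulla's share (€720,000) is divided into 3 shares of €240,000: Celia, Gita, and Kofi each take €240,000.

Gita receives €240,000.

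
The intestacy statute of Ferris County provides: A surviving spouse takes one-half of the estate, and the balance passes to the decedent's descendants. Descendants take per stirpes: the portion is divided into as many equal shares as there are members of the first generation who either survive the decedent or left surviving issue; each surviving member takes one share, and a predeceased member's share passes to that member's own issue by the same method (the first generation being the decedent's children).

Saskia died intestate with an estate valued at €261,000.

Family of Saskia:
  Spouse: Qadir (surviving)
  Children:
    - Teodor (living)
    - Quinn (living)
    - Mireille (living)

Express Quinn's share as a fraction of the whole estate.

Qadir takes one-half of €261,000 = €130,500. The remaining €130,500 passes to the descendants.
The descendants' portion (€130,500) is divided into 3 shares of €43,500: Teodor, Quinn, and Mireille each take €43,500.

Quinn receives 1/6 of the estate.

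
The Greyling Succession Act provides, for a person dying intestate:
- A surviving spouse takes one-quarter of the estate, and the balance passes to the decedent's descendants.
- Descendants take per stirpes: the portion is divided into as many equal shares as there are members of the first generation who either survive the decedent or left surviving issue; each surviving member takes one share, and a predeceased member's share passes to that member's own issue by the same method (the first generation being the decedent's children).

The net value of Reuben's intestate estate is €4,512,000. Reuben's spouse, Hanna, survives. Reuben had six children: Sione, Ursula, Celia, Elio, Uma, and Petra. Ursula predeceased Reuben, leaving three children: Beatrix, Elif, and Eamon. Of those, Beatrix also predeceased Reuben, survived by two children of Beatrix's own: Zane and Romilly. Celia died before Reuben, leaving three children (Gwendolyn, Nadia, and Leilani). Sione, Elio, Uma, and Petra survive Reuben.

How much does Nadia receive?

Hanna takes one-quarter of €4,512,000 = €1,128,000. The remaining €3,384,000 passes to the descendants.
The descendants' portion (€3,384,000) is divided into 6 shares of €564,000: Sione, Elio, Uma, and Petra each take €564,000; Ursula's €564,000 share passes to Ursula's issue; Celia's €564,000 share passes to Celia's issue.
Ursula's share (€564,000) is divided into 3 shares of €188,000: Elif and Eamon each take €188,000; Beatrix's €188,000 share passes to Beatrix's issue.
Beatrix's share (€188,000) is divided into 2 shares of €94,000: Zane and Romilly each take €94,000.
Celia's share (€564,000) is divided into 3 shares of €188,000: Gwendolyn, Nadia, and Leilani each take €188,000.

Nadia receives €188,000.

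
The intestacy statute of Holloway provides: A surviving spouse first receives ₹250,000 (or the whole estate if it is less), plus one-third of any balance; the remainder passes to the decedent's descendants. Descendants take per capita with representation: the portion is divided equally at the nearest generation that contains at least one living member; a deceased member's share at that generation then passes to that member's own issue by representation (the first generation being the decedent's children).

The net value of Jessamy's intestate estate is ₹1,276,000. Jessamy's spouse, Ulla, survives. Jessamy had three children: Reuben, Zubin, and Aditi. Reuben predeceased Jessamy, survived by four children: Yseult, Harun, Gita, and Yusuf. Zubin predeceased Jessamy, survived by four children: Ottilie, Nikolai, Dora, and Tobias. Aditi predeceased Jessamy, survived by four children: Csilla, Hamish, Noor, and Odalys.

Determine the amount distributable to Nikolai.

Nikolai receives ₹57,000.

Ulla first takes ₹250,000, leaving a balance of ₹1,026,000. Ulla then takes one-third of the balance (₹342,000), for a total of ₹592,000. The remaining ₹684,000 passes to the descendants.
No child survives, so the initial division is made at the grandchildren's generation.
The descendants' portion (₹684,000) is divided into 12 shares of ₹57,000: Yseult, Harun, Gita, Yusuf, Ottilie, Nikolai, Dora, Tobias, Csilla, Hamish, Noor, and Odalys each take ₹57,000.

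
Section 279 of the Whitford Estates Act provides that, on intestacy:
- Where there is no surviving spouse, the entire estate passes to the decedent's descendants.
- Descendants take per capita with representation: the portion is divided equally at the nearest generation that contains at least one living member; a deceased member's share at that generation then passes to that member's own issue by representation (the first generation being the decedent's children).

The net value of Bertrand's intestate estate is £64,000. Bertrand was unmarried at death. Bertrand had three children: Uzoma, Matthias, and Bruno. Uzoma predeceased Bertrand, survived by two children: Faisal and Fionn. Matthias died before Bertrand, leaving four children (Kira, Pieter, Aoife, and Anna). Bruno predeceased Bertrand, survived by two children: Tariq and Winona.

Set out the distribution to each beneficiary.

Faisal: £8,000; Fionn: £8,000; Kira: £8,000; Pieter: £8,000; Aoife: £8,000; Anna: £8,000; Tariq: £8,000; Winona: £8,000

The entire £64,000 passes to the descendants.
No child survives, so the initial division is made at the grandchildren's generation.
That amount (£64,000) is divided into 8 shares of £8,000: Faisal, Fionn, Kira, Pieter, Aoife, Anna, Tariq, and Winona each take £8,000.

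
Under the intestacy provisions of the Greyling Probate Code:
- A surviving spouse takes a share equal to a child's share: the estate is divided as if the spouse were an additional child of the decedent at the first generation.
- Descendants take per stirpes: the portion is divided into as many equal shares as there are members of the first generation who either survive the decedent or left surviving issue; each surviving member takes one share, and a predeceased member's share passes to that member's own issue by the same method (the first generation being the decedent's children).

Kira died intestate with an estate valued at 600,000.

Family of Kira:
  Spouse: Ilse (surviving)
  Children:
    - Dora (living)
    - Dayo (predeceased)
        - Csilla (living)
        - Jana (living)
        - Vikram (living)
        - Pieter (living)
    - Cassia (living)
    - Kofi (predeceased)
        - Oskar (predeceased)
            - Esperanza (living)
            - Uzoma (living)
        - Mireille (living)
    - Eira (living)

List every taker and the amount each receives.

The spouse counts as an additional share at the children's level, so there are 6 primary shares of 100,000. Ilse takes one such share (100,000).
The children's combined portion (500,000) is divided into 5 shares of 100,000: Dora, Cassia, and Eira each take 100,000; Dayo's 100,000 share passes to Dayo's issue; Kofi's 100,000 share passes to Kofi's issue.
Dayo's share (100,000) is divided into 4 shares of 25,000: Csilla, Jana, Vikram, and Pieter each take 25,000.
Kofi's share (100,000) is divided into 2 shares of 50,000: Mireille takes 50,000; Oskar's 50,000 share passes to Oskar's issue.
Oskar's share (50,000) is divided into 2 shares of 25,000: Esperanza and Uzoma each take 25,000.

Ilse: 100,000; Dora: 100,000; Csilla: 25,000; Jana: 25,000; Vikram: 25,000; Pieter: 25,000; Cassia: 100,000; Esperanza: 25,000; Uzoma: 25,000; Mireille: 50,000; Eira: 100,000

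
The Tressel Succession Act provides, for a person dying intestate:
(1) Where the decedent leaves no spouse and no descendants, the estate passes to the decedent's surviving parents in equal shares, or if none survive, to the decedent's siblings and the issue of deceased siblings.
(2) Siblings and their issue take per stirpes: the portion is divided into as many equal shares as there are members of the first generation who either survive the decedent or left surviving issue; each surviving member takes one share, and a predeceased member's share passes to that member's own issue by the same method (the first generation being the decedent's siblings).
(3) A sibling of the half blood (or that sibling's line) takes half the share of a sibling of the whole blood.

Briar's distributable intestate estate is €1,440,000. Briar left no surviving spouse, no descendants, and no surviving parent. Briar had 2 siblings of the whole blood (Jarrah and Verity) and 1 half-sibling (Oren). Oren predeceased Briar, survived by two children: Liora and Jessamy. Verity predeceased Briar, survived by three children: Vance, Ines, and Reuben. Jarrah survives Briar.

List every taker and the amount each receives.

The entire €1,440,000 passes to the siblings and their issue.
Counting each half-blood sibling's line as half a unit, there are 5/2 units in €1,440,000, so one unit is €576,000. Whole-blood lines (Jarrah and Verity) take €576,000 each; half-blood lines (Oren) take €288,000 each.
Oren's share (€288,000) is divided into 2 shares of €144,000: Liora and Jessamy each take €144,000.
Verity's share (€576,000) is divided into 3 shares of €192,000: Vance, Ines, and Reuben each take €192,000.

Jarrah: €576,000; Liora: €144,000; Jessamy: €144,000; Vance: €192,000; Ines: €192,000; Reuben: €192,000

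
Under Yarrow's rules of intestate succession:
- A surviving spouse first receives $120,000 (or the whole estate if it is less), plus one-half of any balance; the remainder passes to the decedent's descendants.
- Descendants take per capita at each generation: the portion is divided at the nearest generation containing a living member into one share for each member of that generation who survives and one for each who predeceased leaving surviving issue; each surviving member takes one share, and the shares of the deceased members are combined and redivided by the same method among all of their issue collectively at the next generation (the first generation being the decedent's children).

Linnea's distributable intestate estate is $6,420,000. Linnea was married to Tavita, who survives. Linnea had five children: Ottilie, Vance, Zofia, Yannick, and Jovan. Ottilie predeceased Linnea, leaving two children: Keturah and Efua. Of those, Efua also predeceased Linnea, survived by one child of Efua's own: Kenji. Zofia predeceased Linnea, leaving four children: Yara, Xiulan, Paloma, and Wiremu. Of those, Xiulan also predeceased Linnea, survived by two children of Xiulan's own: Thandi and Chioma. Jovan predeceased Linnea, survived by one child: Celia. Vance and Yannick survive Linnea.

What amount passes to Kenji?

Kenji receives $180,000.

Tavita first takes $120,000, leaving a balance of $6,300,000. Tavita then takes one-half of the balance ($3,150,000), for a total of $3,270,000. The remaining $3,150,000 passes to the descendants.
The descendants' portion ($3,150,000) is divided at the children's generation into 5 shares of $630,000. Vance and Yannick each take $630,000. The 3 shares of the deceased (Ottilie, Zofia, and Jovan) are combined into a pool of $1,890,000.
That pool ($1,890,000) is divided at the grandchildren's generation into 7 shares of $270,000. Keturah, Yara, Paloma, Wiremu, and Celia each take $270,000. The 2 shares of the deceased (Efua and Xiulan) are combined into a pool of $540,000.
That pool ($540,000) is divided at the great-grandchildren's generation equally among Kenji, Thandi, and Chioma: $180,000 each.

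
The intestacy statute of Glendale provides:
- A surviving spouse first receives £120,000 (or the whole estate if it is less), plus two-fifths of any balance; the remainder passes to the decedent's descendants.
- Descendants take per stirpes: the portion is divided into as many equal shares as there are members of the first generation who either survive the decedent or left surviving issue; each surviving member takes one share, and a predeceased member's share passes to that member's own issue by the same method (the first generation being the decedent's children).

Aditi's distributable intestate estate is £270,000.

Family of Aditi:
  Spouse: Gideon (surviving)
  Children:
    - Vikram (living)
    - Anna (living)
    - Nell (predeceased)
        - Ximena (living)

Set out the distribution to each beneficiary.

Gideon: £180,000; Vikram: £30,000; Anna: £30,000; Ximena: £30,000

Gideon first takes £120,000, leaving a balance of £150,000. Gideon then takes two-fifths of the balance (£60,000), for a total of £180,000. The remaining £90,000 passes to the descendants.
The descendants' portion (£90,000) is divided into 3 shares of £30,000: Vikram and Anna each take £30,000; Nell's £30,000 share passes to Nell's issue.
Nell's share (£30,000) passes entirely to Ximena.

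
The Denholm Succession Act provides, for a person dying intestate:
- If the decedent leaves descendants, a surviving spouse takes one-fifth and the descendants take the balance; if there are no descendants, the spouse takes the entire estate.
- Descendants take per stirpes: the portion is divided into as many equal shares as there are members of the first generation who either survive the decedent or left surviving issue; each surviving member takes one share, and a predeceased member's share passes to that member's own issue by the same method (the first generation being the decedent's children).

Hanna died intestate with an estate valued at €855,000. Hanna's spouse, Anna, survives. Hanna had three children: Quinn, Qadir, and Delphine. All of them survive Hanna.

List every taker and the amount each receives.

Anna: €171,000; Quinn: €228,000; Qadir: €228,000; Delphine: €228,000

Anna takes one-fifth of €855,000 = €171,000. The remaining €684,000 passes to the descendants.
The descendants' portion (€684,000) is divided into 3 shares of €228,000: Quinn, Qadir, and Delphine each take €228,000.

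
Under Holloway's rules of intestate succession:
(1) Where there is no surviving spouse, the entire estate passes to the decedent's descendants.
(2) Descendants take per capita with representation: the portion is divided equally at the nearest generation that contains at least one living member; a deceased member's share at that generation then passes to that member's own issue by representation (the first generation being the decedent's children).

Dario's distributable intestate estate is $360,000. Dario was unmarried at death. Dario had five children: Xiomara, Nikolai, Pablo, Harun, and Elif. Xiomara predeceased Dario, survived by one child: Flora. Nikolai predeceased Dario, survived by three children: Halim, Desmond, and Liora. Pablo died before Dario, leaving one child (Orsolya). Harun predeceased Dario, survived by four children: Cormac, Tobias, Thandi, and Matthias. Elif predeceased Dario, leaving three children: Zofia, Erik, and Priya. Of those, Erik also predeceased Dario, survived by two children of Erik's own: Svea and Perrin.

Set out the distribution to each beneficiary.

Flora: $30,000; Halim: $30,000; Desmond: $30,000; Liora: $30,000; Orsolya: $30,000; Cormac: $30,000; Tobias: $30,000; Thandi: $30,000; Matthias: $30,000; Zofia: $30,000; Svea: $15,000; Perrin: $15,000; Priya: $30,000

The entire $360,000 passes to the descendants.
No child survives, so the initial division is made at the grandchildren's generation.
That amount ($360,000) is divided into 12 shares of $30,000: Flora, Halim, Desmond, Liora, Orsolya, Cormac, Tobias, Thandi, Matthias, Zofia, and Priya each take $30,000; Erik's $30,000 share passes to Erik's issue.
Erik's share ($30,000) is divided into 2 shares of $15,000: Svea and Perrin each take $15,000.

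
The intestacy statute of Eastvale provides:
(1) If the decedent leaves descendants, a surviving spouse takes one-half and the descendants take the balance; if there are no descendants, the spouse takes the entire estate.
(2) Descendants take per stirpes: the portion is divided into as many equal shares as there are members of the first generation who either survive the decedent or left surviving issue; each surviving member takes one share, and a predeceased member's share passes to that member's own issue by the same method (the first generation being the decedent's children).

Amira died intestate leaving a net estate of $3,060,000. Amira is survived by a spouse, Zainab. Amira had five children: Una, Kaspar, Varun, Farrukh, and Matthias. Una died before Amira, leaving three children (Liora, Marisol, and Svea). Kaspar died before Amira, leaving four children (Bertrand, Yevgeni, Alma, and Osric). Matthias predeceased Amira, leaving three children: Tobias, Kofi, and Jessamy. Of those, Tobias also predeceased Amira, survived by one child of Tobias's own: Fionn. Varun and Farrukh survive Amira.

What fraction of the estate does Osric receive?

Osric receives 1/40 of the estate.

Zainab takes one-half of $3,060,000 = $1,530,000. The remaining $1,530,000 passes to the descendants.
The descendants' portion ($1,530,000) is divided into 5 shares of $306,000: Varun and Farrukh each take $306,000; Una's $306,000 share passes to Una's issue; Kaspar's $306,000 share passes to Kaspar's issue; Matthias's $306,000 share passes to Matthias's issue.
Una's share ($306,000) is divided into 3 shares of $102,000: Liora, Marisol, and Svea each take $102,000.
Kaspar's share ($306,000) is divided into 4 shares of $76,500: Bertrand, Yevgeni, Alma, and Osric each take $76,500.
Matthias's share ($306,000) is divided into 3 shares of $102,000: Kofi and Jessamy each take $102,000; Tobias's $102,000 share passes to Tobias's issue.
Tobias's share ($102,000) passes entirely to Fionn.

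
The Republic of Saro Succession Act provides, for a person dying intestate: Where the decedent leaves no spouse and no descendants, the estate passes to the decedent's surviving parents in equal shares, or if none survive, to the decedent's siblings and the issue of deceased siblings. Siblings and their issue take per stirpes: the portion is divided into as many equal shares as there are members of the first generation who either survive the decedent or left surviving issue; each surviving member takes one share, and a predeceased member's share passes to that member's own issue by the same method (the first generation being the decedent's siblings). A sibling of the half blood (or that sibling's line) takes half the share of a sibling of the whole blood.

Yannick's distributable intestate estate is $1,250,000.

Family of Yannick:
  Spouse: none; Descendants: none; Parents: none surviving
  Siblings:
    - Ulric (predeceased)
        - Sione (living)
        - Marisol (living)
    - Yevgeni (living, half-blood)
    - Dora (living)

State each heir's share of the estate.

Sione: $250,000; Marisol: $250,000; Yevgeni: $250,000; Dora: $500,000

The entire $1,250,000 passes to the siblings and their issue.
Counting each half-blood sibling's line as half a unit, there are 5/2 units in $1,250,000, so one unit is $500,000. Whole-blood lines (Ulric and Dora) take $500,000 each; half-blood lines (Yevgeni) take $250,000 each.
Ulric's share ($500,000) is divided into 2 shares of $250,000: Sione and Marisol each take $250,000.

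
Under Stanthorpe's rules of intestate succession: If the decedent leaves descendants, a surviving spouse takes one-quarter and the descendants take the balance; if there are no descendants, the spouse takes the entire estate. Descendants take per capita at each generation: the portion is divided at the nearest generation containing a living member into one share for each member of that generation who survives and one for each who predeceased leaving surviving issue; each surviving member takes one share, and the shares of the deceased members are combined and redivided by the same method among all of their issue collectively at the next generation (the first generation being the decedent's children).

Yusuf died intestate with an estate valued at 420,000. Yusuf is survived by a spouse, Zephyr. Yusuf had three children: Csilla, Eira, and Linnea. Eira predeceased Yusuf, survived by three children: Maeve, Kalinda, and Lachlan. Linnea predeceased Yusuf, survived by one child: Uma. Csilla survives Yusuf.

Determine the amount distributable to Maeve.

Zephyr takes one-quarter of 420,000 = 105,000. The remaining 315,000 passes to the descendants.
The descendants' portion (315,000) is divided at the children's generation into 3 shares of 105,000. Csilla takes 105,000. The 2 shares of the deceased (Eira and Linnea) are combined into a pool of 210,000.
That pool (210,000) is divided at the grandchildren's generation equally among Maeve, Kalinda, Lachlan, and Uma: 52,500 each.

Maeve receives 52,500.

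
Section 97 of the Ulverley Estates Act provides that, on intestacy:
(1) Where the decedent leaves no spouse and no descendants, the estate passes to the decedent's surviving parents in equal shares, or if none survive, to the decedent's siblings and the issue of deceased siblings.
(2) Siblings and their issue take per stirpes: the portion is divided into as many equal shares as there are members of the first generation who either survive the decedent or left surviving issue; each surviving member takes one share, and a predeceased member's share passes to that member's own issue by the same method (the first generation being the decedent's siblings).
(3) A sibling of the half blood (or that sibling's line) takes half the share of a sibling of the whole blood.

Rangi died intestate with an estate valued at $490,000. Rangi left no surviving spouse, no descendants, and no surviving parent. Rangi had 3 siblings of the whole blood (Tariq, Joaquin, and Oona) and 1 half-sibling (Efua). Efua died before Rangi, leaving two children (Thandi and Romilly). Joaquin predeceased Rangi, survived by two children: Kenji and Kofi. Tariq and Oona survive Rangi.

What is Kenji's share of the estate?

The entire $490,000 passes to the siblings and their issue.
Counting each half-blood sibling's line as half a unit, there are 7/2 units in $490,000, so one unit is $140,000. Whole-blood lines (Tariq, Joaquin, and Oona) take $140,000 each; half-blood lines (Efua) take $70,000 each.
Efua's share ($70,000) is divided into 2 shares of $35,000: Thandi and Romilly each take $35,000.
Joaquin's share ($140,000) is divided into 2 shares of $70,000: Kenji and Kofi each take $70,000.

Kenji receives $70,000.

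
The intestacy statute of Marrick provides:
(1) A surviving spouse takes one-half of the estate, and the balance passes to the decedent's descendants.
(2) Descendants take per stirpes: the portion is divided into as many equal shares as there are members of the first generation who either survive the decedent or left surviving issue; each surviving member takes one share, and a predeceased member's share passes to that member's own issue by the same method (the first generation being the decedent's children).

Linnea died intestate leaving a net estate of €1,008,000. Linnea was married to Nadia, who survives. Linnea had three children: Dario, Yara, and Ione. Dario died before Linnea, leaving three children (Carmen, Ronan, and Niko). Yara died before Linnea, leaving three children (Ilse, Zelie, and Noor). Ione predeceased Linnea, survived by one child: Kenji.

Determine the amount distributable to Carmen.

Carmen receives €56,000.

Nadia takes one-half of €1,008,000 = €504,000. The remaining €504,000 passes to the descendants.
The descendants' portion (€504,000) is divided into 3 shares of €168,000: Dario's €168,000 share passes to Dario's issue; Yara's €168,000 share passes to Yara's issue; Ione's €168,000 share passes to Ione's issue.
Dario's share (€168,000) is divided into 3 shares of €56,000: Carmen, Ronan, and Niko each take €56,000.
Yara's share (€168,000) is divided into 3 shares of €56,000: Ilse, Zelie, and Noor each take €56,000.
Ione's share (€168,000) passes entirely to Kenji.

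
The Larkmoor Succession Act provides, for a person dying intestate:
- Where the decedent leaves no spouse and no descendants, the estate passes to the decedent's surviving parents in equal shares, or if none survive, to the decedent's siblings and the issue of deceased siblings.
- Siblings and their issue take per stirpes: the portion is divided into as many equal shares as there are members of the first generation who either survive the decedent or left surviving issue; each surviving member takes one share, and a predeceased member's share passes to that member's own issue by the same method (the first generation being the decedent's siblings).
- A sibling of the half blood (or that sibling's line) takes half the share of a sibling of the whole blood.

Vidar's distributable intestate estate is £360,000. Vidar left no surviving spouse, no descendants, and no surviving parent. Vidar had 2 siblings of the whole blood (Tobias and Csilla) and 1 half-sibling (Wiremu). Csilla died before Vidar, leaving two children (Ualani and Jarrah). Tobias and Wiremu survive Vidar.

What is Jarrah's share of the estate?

The entire £360,000 passes to the siblings and their issue.
Counting each half-blood sibling's line as half a unit, there are 5/2 units in £360,000, so one unit is £144,000. Whole-blood lines (Tobias and Csilla) take £144,000 each; half-blood lines (Wiremu) take £72,000 each.
Csilla's share (£144,000) is divided into 2 shares of £72,000: Ualani and Jarrah each take £72,000.

Jarrah receives £72,000.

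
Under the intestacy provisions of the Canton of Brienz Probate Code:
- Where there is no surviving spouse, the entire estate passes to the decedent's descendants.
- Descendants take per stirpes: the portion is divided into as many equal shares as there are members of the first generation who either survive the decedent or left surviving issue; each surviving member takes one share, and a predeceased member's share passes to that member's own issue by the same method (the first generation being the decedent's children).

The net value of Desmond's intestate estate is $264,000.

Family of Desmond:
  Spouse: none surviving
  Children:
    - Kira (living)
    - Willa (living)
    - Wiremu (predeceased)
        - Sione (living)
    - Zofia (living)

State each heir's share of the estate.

Kira: $66,000; Willa: $66,000; Sione: $66,000; Zofia: $66,000

The entire $264,000 passes to the descendants.
That amount ($264,000) is divided into 4 shares of $66,000: Kira, Willa, and Zofia each take $66,000; Wiremu's $66,000 share passes to Wiremu's issue.
Wiremu's share ($66,000) passes entirely to Sione.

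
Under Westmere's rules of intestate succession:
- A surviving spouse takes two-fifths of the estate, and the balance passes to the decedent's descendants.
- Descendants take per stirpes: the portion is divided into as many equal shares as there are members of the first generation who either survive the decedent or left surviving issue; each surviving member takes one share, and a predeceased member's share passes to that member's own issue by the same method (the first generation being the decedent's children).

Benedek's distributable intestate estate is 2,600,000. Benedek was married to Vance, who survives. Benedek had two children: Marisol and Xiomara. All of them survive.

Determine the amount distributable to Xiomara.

Vance takes two-fifths of 2,600,000 = 1,040,000. The remaining 1,560,000 passes to the descendants.
The descendants' portion (1,560,000) is divided into 2 shares of 780,000: Marisol and Xiomara each take 780,000.

Xiomara receives 780,000.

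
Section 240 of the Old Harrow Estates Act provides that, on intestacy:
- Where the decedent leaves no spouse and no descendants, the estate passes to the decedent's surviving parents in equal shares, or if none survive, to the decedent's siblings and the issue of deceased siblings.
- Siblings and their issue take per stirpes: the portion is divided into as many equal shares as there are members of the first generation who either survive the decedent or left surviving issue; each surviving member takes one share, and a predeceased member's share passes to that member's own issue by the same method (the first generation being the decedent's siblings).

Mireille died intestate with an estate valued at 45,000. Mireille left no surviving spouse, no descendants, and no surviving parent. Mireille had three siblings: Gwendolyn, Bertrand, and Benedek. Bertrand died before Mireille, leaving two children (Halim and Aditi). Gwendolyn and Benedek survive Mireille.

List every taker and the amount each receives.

The entire 45,000 passes to the siblings and their issue.
That amount (45,000) is divided into 3 shares of 15,000: Gwendolyn and Benedek each take 15,000; Bertrand's 15,000 share passes to Bertrand's issue.
Bertrand's share (15,000) is divided into 2 shares of 7,500: Halim and Aditi each take 7,500.

Gwendolyn: 15,000; Halim: 7,500; Aditi: 7,500; Benedek: 15,000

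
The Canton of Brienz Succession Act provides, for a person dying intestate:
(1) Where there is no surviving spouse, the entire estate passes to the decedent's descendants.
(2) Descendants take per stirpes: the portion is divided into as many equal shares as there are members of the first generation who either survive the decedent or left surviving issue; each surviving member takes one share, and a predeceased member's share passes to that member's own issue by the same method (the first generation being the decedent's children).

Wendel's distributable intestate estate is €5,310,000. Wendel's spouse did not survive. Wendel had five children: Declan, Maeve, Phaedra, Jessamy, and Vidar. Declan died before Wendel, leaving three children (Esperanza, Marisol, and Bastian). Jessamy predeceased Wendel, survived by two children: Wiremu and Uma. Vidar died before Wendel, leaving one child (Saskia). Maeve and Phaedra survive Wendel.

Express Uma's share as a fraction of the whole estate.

Uma receives 1/10 of the estate.

The entire €5,310,000 passes to the descendants.
That amount (€5,310,000) is divided into 5 shares of €1,062,000: Maeve and Phaedra each take €1,062,000; Declan's €1,062,000 share passes to Declan's issue; Jessamy's €1,062,000 share passes to Jessamy's issue; Vidar's €1,062,000 share passes to Vidar's issue.
Declan's share (€1,062,000) is divided into 3 shares of €354,000: Esperanza, Marisol, and Bastian each take €354,000.
Jessamy's share (€1,062,000) is divided into 2 shares of €531,000: Wiremu and Uma each take €531,000.
Vidar's share (€1,062,000) passes entirely to Saskia.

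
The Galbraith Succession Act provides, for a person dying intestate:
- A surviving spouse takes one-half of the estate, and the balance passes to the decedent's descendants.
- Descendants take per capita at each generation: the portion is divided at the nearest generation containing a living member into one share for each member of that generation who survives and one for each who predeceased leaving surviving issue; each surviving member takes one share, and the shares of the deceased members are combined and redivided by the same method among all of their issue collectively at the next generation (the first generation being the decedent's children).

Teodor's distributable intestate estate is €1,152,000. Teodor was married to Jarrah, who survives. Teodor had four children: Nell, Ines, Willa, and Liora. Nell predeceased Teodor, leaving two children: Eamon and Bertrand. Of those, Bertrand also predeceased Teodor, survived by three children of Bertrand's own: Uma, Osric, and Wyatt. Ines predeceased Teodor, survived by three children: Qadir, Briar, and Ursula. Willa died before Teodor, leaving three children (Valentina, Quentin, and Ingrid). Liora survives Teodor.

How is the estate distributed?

Jarrah takes one-half of €1,152,000 = €576,000. The remaining €576,000 passes to the descendants.
The descendants' portion (€576,000) is divided at the children's generation into 4 shares of €144,000. Liora takes €144,000. The 3 shares of the deceased (Nell, Ines, and Willa) are combined into a pool of €432,000.
That pool (€432,000) is divided at the grandchildren's generation into 8 shares of €54,000. Eamon, Qadir, Briar, Ursula, Valentina, Quentin, and Ingrid each take €54,000. The remaining share for the deceased Bertrand (€54,000) is carried to the next generation.
That pool (€54,000) is divided at the great-grandchildren's generation equally among Uma, Osric, and Wyatt: €18,000 each.

Jarrah: €576,000; Eamon: €54,000; Uma: €18,000; Osric: €18,000; Wyatt: €18,000; Qadir: €54,000; Briar: €54,000; Ursula: €54,000; Valentina: €54,000; Quentin: €54,000; Ingrid: €54,000; Liora: €144,000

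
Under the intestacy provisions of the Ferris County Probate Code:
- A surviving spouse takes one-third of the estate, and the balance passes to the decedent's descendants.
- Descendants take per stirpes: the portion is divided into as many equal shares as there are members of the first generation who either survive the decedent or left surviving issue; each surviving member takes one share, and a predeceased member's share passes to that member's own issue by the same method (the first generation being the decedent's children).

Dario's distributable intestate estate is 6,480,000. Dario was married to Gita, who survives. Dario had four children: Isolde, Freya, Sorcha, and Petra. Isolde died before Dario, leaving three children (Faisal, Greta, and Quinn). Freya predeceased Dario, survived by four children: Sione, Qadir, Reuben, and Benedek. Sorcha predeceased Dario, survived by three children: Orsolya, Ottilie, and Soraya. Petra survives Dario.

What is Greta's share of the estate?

Greta receives 360,000.

Gita takes one-third of 6,480,000 = 2,160,000. The remaining 4,320,000 passes to the descendants.
The descendants' portion (4,320,000) is divided into 4 shares of 1,080,000: Petra takes 1,080,000; Isolde's 1,080,000 share passes to Isolde's issue; Freya's 1,080,000 share passes to Freya's issue; Sorcha's 1,080,000 share passes to Sorcha's issue.
Isolde's share (1,080,000) is divided into 3 shares of 360,000: Faisal, Greta, and Quinn each take 360,000.
Freya's share (1,080,000) is divided into 4 shares of 270,000: Sione, Qadir, Reuben, and Benedek each take 270,000.
Sorcha's share (1,080,000) is divided into 3 shares of 360,000: Orsolya, Ottilie, and Soraya each take 360,000.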